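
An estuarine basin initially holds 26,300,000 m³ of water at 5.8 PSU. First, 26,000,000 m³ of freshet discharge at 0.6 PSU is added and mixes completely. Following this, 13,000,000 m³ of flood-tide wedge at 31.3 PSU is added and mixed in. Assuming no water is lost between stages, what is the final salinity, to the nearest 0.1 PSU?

8.8 PSU

Total salt / total volume:
Initial salt = 26,300,000×5.8 = 152,540,000
After stage 1: salt = 152,540,000 + 26,000,000×0.6 = 168,140,000; volume = 52,300,000 m³; S = 3.215 PSU
After stage 2: salt = 168,140,000 + 13,000,000×31.3 = 575,040,000; volume = 65,300,000 m³
S = 575,040,000 / 65,300,000 = 8.8061 PSU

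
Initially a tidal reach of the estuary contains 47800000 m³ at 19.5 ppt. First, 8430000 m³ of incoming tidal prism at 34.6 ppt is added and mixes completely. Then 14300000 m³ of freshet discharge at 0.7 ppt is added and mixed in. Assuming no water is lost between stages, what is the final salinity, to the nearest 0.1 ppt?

17.5 ppt

Conserving salt mass:
Initial salt = 47,800,000×19.5 = 932,100,000
After stage 1: salt = 932,100,000 + 8,430,000×34.6 = 1,223,778,000; volume = 56,230,000 m³; S = 21.764 ppt
After stage 2: salt = 1,223,778,000 + 14,300,000×0.7 = 1,233,788,000; volume = 70,530,000 m³
S = 1,233,788,000 / 70,530,000 = 17.4931 ppt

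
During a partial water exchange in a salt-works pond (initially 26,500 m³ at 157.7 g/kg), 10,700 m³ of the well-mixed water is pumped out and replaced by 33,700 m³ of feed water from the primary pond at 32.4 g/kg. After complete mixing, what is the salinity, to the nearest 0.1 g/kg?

72.4 g/kg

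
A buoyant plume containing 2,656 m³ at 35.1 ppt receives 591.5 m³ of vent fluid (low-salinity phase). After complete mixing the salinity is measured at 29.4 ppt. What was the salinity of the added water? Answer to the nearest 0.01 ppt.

3.81 ppt

Salt balance: 2,656×35.1 + 591.5×S = 3,247.5×29.4
93,225.6 + 591.5·S = 95,476.5
S = (95,476.5 − 93,225.6) / 591.5 = 3.8054 ppt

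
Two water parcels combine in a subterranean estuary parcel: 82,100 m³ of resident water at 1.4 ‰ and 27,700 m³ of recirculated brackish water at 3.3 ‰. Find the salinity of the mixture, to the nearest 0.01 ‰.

1.88 ‰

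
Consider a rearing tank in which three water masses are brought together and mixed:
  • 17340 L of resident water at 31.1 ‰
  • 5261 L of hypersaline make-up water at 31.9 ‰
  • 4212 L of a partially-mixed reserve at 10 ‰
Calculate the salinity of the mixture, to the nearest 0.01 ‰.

Conserving salt mass:
salt = 17,340×31.1 + 5,261×31.9 + 4,212×10 = 539,274 + 167,825.9 + 42,120 = 749,219.9
volume = 17,340 + 5,261 + 4,212 = 26,813 L
S = 749,219.9 / 26,813 = 27.9424 ‰

27.94 ‰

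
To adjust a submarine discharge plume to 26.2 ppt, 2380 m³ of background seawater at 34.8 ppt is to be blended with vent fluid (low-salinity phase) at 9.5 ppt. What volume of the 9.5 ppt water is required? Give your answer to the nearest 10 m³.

1230 m³

Salt balance: 2,380×34.8 + V×9.5 = (2,380+V)×26.2
82,824 + 9.5V = 62,356 + 26.2V
20,468 = 16.7V
V = 1,225.63 m³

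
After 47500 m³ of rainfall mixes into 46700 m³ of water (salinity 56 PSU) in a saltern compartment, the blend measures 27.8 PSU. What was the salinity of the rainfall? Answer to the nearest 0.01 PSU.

Salt balance: 46,700×56 + 47,500×S = 94,200×27.8
2,615,200 + 47,500·S = 2,618,760
S = (2,618,760 − 2,615,200) / 47,500 = 0.0749 PSU

0.07 PSU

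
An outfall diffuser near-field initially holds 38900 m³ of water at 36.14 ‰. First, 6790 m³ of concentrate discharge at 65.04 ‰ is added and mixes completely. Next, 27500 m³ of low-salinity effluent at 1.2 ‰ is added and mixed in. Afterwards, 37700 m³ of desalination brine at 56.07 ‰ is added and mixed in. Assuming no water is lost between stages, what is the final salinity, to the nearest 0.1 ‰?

Salt balance:
Initial salt = 38,900×36.14 = 1,405,846
After stage 1: salt = 1,405,846 + 6,790×65.04 = 1,847,467.6; volume = 45,690 m³; S = 40.435 ‰
After stage 2: salt = 1,847,467.6 + 27,500×1.2 = 1,880,467.6; volume = 73,190 m³; S = 25.693 ‰
After stage 3: salt = 1,880,467.6 + 37,700×56.07 = 3,994,306.6; volume = 110,890 m³
S = 3,994,306.6 / 110,890 = 36.0204 ‰

36.0 ‰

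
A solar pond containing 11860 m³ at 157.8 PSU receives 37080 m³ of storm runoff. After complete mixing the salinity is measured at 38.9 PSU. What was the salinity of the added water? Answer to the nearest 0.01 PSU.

0.87 PSU

Salt balance: 11,860×157.8 + 37,080×S = 48,940×38.9
1,871,508 + 37,080·S = 1,903,766
S = (1,903,766 − 1,871,508) / 37,080 = 0.87 PSU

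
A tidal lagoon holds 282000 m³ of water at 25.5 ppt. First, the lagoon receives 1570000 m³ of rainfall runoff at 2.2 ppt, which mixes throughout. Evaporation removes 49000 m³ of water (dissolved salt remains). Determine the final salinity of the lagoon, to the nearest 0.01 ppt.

5.90 ppt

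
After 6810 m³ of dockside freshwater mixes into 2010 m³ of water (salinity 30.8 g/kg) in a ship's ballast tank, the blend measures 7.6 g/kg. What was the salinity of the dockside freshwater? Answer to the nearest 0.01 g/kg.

0.75 g/kg

Salt balance: 2,010×30.8 + 6,810×S = 8,820×7.6
61,908 + 6,810·S = 67,032
S = (67,032 − 61,908) / 6,810 = 0.7524 g/kg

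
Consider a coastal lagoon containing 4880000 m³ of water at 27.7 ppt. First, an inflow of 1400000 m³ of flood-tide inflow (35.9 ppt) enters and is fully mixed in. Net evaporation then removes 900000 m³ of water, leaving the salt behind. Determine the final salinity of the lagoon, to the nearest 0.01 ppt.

After mixing: salt = 4,880,000×27.7 + 1,400,000×35.9 = 185,436,000; volume = 6,280,000 m³
After evaporation: salt unchanged = 185,436,000; volume = 6,280,000 − 900,000 = 5,380,000 m³
S = 185,436,000 / 5,380,000 = 34.4677 ppt

34.47 ppt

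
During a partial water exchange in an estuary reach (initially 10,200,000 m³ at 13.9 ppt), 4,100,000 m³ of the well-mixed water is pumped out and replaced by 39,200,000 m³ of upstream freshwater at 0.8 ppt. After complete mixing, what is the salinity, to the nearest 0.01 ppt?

Remaining after removal: 6,100,000 m³ at 13.9 ppt (salt = 84,790,000)
After addition: salt = 84,790,000 + 39,200,000×0.8 = 116,150,000; volume = 45,300,000 m³
S = 116,150,000 / 45,300,000 = 2.564 ppt

2.56 ppt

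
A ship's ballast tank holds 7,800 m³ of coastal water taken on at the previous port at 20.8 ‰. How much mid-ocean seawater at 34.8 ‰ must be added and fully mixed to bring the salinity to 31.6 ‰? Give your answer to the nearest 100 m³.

26300 m³

Salt balance: 7,800×20.8 + V×34.8 = (7,800+V)×31.6
162,240 + 34.8V = 246,480 + 31.6V
84,240 = 3.2V
V = 26,325 m³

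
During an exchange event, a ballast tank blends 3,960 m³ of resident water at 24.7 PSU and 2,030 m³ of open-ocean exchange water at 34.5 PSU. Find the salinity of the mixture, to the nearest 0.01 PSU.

Weighted by volume,
salt = 3,960×24.7 + 2,030×34.5 = 97,812 + 70,035 = 167,847
volume = 3,960 + 2,030 = 5,990 m³
S = 167,847 / 5,990 = 28.0212 PSU

28.02 PSU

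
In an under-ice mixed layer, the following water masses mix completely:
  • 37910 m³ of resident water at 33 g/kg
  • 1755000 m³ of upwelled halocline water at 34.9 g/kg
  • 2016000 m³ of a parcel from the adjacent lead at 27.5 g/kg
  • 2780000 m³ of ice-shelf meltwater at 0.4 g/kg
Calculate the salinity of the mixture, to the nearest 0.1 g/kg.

18.1 g/kg

Conserving salt mass:
salt = 37,910×33 + 1,755,000×34.9 + 2,016,000×27.5 + 2,780,000×0.4 = 1,251,030 + 61,249,500 + 55,440,000 + 1,112,000 = 119,052,530
volume = 37,910 + 1,755,000 + 2,016,000 + 2,780,000 = 6,588,910 m³
S = 119,052,530 / 6,588,910 = 18.069 g/kg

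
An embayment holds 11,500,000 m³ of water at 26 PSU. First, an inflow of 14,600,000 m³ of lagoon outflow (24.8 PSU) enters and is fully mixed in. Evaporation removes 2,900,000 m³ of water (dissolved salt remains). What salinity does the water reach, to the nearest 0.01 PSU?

28.49 PSU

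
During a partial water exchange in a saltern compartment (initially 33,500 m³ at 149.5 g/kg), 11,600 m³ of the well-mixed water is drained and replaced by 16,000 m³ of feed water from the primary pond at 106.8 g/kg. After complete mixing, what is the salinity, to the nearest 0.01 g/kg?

131.47 g/kg

Remaining after removal: 21,900 m³ at 149.5 g/kg (salt = 3,274,050)
After addition: salt = 3,274,050 + 16,000×106.8 = 4,982,850; volume = 37,900 m³
S = 4,982,850 / 37,900 = 131.4736 g/kg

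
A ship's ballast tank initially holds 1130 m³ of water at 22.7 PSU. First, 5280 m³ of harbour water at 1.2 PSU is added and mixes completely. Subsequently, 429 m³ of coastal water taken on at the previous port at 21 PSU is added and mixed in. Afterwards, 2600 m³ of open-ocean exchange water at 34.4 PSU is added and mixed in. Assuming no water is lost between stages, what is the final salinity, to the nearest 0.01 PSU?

13.82 PSU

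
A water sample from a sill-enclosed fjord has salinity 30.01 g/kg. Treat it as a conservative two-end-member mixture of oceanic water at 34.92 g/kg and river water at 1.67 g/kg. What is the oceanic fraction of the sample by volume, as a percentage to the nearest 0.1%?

85.2%

Let g be the oceanic fraction. Salt balance per unit volume:
g×34.92 + (1−g)×1.67 = 30.01
g = (30.01 − 1.67) / (34.92 − 1.67) = 28.34/33.25 = 0.8523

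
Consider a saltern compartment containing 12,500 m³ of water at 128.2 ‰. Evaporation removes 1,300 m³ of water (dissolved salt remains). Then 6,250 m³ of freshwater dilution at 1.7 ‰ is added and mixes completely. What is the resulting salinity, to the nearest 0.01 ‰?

92.44 ‰

After evaporation: salt = 12,500×128.2 = 1,602,500; volume = 12,500 − 1,300 = 11,200 m³
After mixing: salt = 1,602,500 + 6,250×1.7 = 1,613,125; volume = 11,200 + 6,250 = 17,450 m³
S = 1,613,125 / 17,450 = 92.4427 ‰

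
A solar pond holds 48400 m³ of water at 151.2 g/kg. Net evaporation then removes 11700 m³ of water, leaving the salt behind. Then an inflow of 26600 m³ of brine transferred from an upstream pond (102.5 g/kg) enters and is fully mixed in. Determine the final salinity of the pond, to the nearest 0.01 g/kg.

After evaporation: salt = 48,400×151.2 = 7,318,080; volume = 48,400 − 11,700 = 36,700 m³
After mixing: salt = 7,318,080 + 26,600×102.5 = 10,044,580; volume = 36,700 + 26,600 = 63,300 m³
S = 10,044,580 / 63,300 = 158.6821 g/kg

158.68 g/kg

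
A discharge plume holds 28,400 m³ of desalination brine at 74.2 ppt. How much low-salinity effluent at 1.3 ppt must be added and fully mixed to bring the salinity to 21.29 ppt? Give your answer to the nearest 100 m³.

75200 m³

Salt balance: 28,400×74.2 + V×1.3 = (28,400+V)×21.29
2,107,280 + 1.3V = 604,636 + 21.29V
1,502,644 = 19.99V
V = 75,169.78 m³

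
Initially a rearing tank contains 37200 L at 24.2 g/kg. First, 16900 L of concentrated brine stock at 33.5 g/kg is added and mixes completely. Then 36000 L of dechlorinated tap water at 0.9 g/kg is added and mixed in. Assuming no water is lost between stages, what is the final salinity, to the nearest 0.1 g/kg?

By conservation of dissolved salt,
Initial salt = 37,200×24.2 = 900,240
After stage 1: salt = 900,240 + 16,900×33.5 = 1,466,390; volume = 54,100 L; S = 27.105 g/kg
After stage 2: salt = 1,466,390 + 36,000×0.9 = 1,498,790; volume = 90,100 L
S = 1,498,790 / 90,100 = 16.6347 g/kg

16.6 g/kg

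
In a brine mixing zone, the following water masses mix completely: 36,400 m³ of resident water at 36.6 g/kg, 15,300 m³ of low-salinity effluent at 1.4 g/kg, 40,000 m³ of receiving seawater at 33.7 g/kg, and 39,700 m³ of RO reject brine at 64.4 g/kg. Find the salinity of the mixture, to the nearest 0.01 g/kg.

40.02 g/kg

Total salt / total volume:
salt = 36,400×36.6 + 15,300×1.4 + 40,000×33.7 + 39,700×64.4 = 1,332,240 + 21,420 + 1,348,000 + 2,556,680 = 5,258,340
volume = 36,400 + 15,300 + 40,000 + 39,700 = 131,400 m³
S = 5,258,340 / 131,400 = 40.0178 g/kg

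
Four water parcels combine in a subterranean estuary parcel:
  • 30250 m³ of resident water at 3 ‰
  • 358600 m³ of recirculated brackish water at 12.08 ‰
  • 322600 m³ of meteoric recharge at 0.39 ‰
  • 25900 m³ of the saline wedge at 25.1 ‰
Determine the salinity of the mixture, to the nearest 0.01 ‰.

Salt balance:
salt = 30,250×3 + 358,600×12.08 + 322,600×0.39 + 25,900×25.1 = 90,750 + 4,331,888 + 125,814 + 650,090 = 5,198,542
volume = 30,250 + 358,600 + 322,600 + 25,900 = 737,350 m³
S = 5,198,542 / 737,350 = 7.0503 ‰

7.05 ‰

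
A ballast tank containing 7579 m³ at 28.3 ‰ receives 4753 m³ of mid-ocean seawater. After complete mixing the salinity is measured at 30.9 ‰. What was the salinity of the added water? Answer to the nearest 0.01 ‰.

35.05 ‰

Salt balance: 7,579×28.3 + 4,753×S = 12,332×30.9
214,485.7 + 4,753·S = 381,058.8
S = (381,058.8 − 214,485.7) / 4,753 = 35.0459 ‰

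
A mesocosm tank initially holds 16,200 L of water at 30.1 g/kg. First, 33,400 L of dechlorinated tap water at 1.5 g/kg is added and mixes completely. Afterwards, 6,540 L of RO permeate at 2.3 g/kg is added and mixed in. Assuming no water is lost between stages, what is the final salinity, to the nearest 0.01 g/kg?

9.85 g/kg

By conservation of dissolved salt,
Initial salt = 16,200×30.1 = 487,620
After stage 1: salt = 487,620 + 33,400×1.5 = 537,720; volume = 49,600 L; S = 10.841 g/kg
After stage 2: salt = 537,720 + 6,540×2.3 = 552,762; volume = 56,140 L
S = 552,762 / 56,140 = 9.8461 g/kg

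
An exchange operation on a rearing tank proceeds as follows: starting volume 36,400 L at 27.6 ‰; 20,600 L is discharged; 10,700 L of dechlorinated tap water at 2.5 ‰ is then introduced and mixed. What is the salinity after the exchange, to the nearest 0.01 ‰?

17.47 ‰

Remaining after removal: 15,800 L at 27.6 ‰ (salt = 436,080)
After addition: salt = 436,080 + 10,700×2.5 = 462,830; volume = 26,500 L
S = 462,830 / 26,500 = 17.4653 ‰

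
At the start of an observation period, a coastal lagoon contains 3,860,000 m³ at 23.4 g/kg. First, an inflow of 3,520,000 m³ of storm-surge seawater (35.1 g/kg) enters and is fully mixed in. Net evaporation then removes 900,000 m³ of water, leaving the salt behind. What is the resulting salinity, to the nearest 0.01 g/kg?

After mixing: salt = 3,860,000×23.4 + 3,520,000×35.1 = 213,876,000; volume = 7,380,000 m³
After evaporation: salt unchanged = 213,876,000; volume = 7,380,000 − 900,000 = 6,480,000 m³
S = 213,876,000 / 6,480,000 = 33.0056 g/kg

33.01 g/kg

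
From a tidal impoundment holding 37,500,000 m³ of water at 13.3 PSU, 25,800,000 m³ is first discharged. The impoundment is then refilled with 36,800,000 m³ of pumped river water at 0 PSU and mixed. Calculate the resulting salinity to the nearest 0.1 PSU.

3.2 PSU

Remaining after removal: 11,700,000 m³ at 13.3 PSU (salt = 155,610,000)
After addition: salt = 155,610,000 + 36,800,000×0 = 155,610,000; volume = 48,500,000 m³
S = 155,610,000 / 48,500,000 = 3.2085 PSU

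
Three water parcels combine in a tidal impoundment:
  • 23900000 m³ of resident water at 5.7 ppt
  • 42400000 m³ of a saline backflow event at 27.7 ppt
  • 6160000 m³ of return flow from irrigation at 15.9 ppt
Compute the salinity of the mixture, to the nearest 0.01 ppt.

19.44 ppt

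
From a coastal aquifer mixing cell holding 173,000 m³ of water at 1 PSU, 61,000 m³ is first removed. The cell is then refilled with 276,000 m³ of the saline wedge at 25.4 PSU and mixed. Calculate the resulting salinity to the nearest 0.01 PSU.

18.36 PSU

Remaining after removal: 112,000 m³ at 1 PSU (salt = 112,000)
After addition: salt = 112,000 + 276,000×25.4 = 7,122,400; volume = 388,000 m³
S = 7,122,400 / 388,000 = 18.3567 PSU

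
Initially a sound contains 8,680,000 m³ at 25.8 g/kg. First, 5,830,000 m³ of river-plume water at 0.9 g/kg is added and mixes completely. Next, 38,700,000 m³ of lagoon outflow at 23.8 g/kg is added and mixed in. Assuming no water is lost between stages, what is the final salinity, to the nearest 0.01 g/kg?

21.62 g/kg

Weighted by volume,
Initial salt = 8,680,000×25.8 = 223,944,000
After stage 1: salt = 223,944,000 + 5,830,000×0.9 = 229,191,000; volume = 14,510,000 m³; S = 15.795 g/kg
After stage 2: salt = 229,191,000 + 38,700,000×23.8 = 1,150,251,000; volume = 53,210,000 m³
S = 1,150,251,000 / 53,210,000 = 21.6172 g/kg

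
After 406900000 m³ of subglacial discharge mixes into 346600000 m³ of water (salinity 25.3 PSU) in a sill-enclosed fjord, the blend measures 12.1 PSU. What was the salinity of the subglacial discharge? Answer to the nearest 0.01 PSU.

0.86 PSU

Salt balance: 346,600,000×25.3 + 406,900,000×S = 753,500,000×12.1
8,768,980,000 + 406,900,000·S = 9,117,350,000
S = (9,117,350,000 − 8,768,980,000) / 406,900,000 = 0.8562 PSU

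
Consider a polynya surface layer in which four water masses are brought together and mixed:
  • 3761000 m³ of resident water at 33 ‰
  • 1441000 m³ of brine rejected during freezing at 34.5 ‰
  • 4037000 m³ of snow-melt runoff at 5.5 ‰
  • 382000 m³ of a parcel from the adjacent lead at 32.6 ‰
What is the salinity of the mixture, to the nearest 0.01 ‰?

21.67 ‰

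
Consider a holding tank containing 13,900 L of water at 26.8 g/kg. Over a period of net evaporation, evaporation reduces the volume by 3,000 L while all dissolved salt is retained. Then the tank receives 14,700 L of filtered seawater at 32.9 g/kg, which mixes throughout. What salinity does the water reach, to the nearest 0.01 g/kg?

After evaporation: salt = 13,900×26.8 = 372,520; volume = 13,900 − 3,000 = 10,900 L
After mixing: salt = 372,520 + 14,700×32.9 = 856,150; volume = 10,900 + 14,700 = 25,600 L
S = 856,150 / 25,600 = 33.4434 g/kg

33.44 g/kg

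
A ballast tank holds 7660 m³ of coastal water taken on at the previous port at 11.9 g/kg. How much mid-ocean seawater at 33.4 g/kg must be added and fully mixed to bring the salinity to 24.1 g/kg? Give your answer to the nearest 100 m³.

10000 m³

Salt balance: 7,660×11.9 + V×33.4 = (7,660+V)×24.1
91,154 + 33.4V = 184,606 + 24.1V
93,452 = 9.3V
V = 10,048.6 m³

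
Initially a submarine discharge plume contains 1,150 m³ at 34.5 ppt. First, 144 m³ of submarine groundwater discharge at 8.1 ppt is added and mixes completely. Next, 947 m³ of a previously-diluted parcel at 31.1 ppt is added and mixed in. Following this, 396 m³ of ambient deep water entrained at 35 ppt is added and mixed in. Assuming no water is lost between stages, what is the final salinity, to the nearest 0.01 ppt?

31.91 ppt

Conserving salt mass:
Initial salt = 1,150×34.5 = 39,675
After stage 1: salt = 39,675 + 144×8.1 = 40,841.4; volume = 1,294 m³; S = 31.562 ppt
After stage 2: salt = 40,841.4 + 947×31.1 = 70,293.1; volume = 2,241 m³; S = 31.367 ppt
After stage 3: salt = 70,293.1 + 396×35 = 84,153.1; volume = 2,637 m³
S = 84,153.1 / 2,637 = 31.9124 ppt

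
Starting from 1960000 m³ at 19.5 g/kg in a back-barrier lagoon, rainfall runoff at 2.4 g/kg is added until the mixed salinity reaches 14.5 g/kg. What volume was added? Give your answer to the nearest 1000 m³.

810000 m³

Salt balance: 1,960,000×19.5 + V×2.4 = (1,960,000+V)×14.5
38,220,000 + 2.4V = 28,420,000 + 14.5V
9,800,000 = 12.1V
V = 809,917.36 m³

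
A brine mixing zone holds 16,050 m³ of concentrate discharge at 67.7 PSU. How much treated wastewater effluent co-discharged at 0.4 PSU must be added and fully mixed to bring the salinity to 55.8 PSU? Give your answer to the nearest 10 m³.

3450 m³

Salt balance: 16,050×67.7 + V×0.4 = (16,050+V)×55.8
1,086,585 + 0.4V = 895,590 + 55.8V
190,995 = 55.4V
V = 3,447.56 m³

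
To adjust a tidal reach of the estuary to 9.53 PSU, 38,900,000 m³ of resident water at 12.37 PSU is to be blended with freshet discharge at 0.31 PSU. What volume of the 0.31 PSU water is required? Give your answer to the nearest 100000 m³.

Salt balance: 38,900,000×12.37 + V×0.31 = (38,900,000+V)×9.53
481,193,000 + 0.31V = 370,717,000 + 9.53V
110,476,000 = 9.22V
V = 11,982,212.58 m³

12000000 m³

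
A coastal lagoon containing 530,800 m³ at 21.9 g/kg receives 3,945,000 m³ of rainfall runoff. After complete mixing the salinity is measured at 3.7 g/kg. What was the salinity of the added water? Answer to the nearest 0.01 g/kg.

1.25 g/kg

Salt balance: 530,800×21.9 + 3,945,000×S = 4,475,800×3.7
11,624,520 + 3,945,000·S = 16,560,460
S = (16,560,460 − 11,624,520) / 3,945,000 = 1.2512 g/kg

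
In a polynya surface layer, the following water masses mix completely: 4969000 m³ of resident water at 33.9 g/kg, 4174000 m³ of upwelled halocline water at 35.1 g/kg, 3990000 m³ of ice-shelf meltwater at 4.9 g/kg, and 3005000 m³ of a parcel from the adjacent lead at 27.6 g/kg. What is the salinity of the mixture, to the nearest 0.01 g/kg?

By conservation of dissolved salt,
salt = 4,969,000×33.9 + 4,174,000×35.1 + 3,990,000×4.9 + 3,005,000×27.6 = 168,449,100 + 146,507,400 + 19,551,000 + 82,938,000 = 417,445,500
volume = 4,969,000 + 4,174,000 + 3,990,000 + 3,005,000 = 16,138,000 m³
S = 417,445,500 / 16,138,000 = 25.8672 g/kg

25.87 g/kg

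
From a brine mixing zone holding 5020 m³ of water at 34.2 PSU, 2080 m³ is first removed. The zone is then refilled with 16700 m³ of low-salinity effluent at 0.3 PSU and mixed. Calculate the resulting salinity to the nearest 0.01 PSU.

5.37 PSU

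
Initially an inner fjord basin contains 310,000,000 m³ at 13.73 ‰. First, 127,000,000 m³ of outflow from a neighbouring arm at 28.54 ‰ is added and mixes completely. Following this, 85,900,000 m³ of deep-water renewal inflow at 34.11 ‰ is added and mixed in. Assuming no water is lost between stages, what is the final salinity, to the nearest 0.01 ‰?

20.67 ‰

Mass of salt is conserved:
Initial salt = 310,000,000×13.73 = 4,256,300,000
After stage 1: salt = 4,256,300,000 + 127,000,000×28.54 = 7,880,880,000; volume = 437,000,000 m³; S = 18.034 ‰
After stage 2: salt = 7,880,880,000 + 85,900,000×34.11 = 10,810,929,000; volume = 522,900,000 m³
S = 10,810,929,000 / 522,900,000 = 20.6749 ‰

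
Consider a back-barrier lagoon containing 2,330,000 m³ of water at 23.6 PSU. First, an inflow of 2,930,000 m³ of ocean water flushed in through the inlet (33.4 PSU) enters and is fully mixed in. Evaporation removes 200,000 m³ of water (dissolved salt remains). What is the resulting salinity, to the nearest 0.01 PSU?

30.21 PSU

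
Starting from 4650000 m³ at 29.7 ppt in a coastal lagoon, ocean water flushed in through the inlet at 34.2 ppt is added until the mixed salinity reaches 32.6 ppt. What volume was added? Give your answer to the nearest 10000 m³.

Salt balance: 4,650,000×29.7 + V×34.2 = (4,650,000+V)×32.6
138,105,000 + 34.2V = 151,590,000 + 32.6V
13,485,000 = 1.6V
V = 8,428,125 m³

8430000 m³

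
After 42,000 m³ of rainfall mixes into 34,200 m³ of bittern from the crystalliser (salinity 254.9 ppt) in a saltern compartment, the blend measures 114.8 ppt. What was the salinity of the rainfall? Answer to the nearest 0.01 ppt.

0.72 ppt

Salt balance: 34,200×254.9 + 42,000×S = 76,200×114.8
8,717,580 + 42,000·S = 8,747,760
S = (8,747,760 − 8,717,580) / 42,000 = 0.7186 ppt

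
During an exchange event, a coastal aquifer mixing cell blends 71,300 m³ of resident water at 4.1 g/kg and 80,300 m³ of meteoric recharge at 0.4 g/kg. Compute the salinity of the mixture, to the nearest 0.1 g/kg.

Total salt / total volume:
salt = 71,300×4.1 + 80,300×0.4 = 292,330 + 32,120 = 324,450
volume = 71,300 + 80,300 = 151,600 m³
S = 324,450 / 151,600 = 2.14 g/kg

2.1 g/kg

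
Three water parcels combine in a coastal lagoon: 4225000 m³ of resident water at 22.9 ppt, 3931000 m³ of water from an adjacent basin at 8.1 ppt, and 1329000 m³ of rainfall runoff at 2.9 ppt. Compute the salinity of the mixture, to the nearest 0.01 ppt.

Total salt / total volume:
salt = 4,225,000×22.9 + 3,931,000×8.1 + 1,329,000×2.9 = 96,752,500 + 31,841,100 + 3,854,100 = 132,447,700
volume = 4,225,000 + 3,931,000 + 1,329,000 = 9,485,000 m³
S = 132,447,700 / 9,485,000 = 13.9639 ppt

13.96 ppt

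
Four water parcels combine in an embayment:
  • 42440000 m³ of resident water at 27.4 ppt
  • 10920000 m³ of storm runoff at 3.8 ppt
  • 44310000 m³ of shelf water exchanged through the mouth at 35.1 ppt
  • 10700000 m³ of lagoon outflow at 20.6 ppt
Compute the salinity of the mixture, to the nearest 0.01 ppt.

27.50 ppt

Salt balance:
salt = 42,440,000×27.4 + 10,920,000×3.8 + 44,310,000×35.1 + 10,700,000×20.6 = 1,162,856,000 + 41,496,000 + 1,555,281,000 + 220,420,000 = 2,980,053,000
volume = 42,440,000 + 10,920,000 + 44,310,000 + 10,700,000 = 108,370,000 m³
S = 2,980,053,000 / 108,370,000 = 27.4989 ppt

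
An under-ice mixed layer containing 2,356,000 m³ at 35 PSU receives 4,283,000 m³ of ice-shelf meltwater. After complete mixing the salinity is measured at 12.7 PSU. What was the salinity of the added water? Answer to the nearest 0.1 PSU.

0.4 PSU

Salt balance: 2,356,000×35 + 4,283,000×S = 6,639,000×12.7
82,460,000 + 4,283,000·S = 84,315,300
S = (84,315,300 − 82,460,000) / 4,283,000 = 0.4332 PSU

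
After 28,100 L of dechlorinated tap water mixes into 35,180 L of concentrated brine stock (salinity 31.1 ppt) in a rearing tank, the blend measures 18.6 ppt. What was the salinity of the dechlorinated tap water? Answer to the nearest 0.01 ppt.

Salt balance: 35,180×31.1 + 28,100×S = 63,280×18.6
1,094,098 + 28,100·S = 1,177,008
S = (1,177,008 − 1,094,098) / 28,100 = 2.9505 ppt

2.95 ppt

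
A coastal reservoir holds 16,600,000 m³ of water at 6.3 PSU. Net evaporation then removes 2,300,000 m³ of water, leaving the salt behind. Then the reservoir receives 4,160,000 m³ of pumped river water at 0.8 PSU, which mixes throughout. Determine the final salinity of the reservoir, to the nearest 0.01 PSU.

5.85 PSU

After evaporation: salt = 16,600,000×6.3 = 104,580,000; volume = 16,600,000 − 2,300,000 = 14,300,000 m³
After mixing: salt = 104,580,000 + 4,160,000×0.8 = 107,908,000; volume = 14,300,000 + 4,160,000 = 18,460,000 m³
S = 107,908,000 / 18,460,000 = 5.8455 PSU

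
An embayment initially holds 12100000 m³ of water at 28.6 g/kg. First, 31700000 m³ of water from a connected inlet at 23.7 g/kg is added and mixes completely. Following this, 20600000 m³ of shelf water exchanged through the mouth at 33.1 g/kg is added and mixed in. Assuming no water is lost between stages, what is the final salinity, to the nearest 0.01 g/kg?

By conservation of dissolved salt,
Initial salt = 12,100,000×28.6 = 346,060,000
After stage 1: salt = 346,060,000 + 31,700,000×23.7 = 1,097,350,000; volume = 43,800,000 m³; S = 25.054 g/kg
After stage 2: salt = 1,097,350,000 + 20,600,000×33.1 = 1,779,210,000; volume = 64,400,000 m³
S = 1,779,210,000 / 64,400,000 = 27.6275 g/kg

27.63 g/kg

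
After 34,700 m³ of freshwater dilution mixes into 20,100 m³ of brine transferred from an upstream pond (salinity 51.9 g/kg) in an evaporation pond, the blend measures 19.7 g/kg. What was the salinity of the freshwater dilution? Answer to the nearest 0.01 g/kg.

1.05 g/kg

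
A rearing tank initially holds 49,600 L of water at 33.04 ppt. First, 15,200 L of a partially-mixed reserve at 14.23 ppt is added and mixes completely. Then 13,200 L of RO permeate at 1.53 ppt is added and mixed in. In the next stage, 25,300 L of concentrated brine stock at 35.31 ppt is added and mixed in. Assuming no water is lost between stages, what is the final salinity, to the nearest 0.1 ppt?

26.8 ppt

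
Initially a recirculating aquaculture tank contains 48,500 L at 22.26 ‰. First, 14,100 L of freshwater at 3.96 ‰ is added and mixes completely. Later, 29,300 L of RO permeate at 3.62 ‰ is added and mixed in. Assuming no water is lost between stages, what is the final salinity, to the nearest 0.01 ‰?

13.51 ‰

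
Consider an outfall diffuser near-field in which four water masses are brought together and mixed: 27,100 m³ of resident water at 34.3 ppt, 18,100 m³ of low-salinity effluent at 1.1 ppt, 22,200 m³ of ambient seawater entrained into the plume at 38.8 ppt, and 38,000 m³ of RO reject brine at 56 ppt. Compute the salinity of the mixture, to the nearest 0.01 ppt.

Total salt / total volume:
salt = 27,100×34.3 + 18,100×1.1 + 22,200×38.8 + 38,000×56 = 929,530 + 19,910 + 861,360 + 2,128,000 = 3,938,800
volume = 27,100 + 18,100 + 22,200 + 38,000 = 105,400 m³
S = 3,938,800 / 105,400 = 37.37 ppt

37.37 ppt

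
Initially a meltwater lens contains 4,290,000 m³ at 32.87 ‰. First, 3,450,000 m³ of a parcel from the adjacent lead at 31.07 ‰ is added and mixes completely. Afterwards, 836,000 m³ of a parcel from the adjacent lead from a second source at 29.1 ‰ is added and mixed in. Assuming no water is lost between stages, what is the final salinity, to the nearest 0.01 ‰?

31.78 ‰

Conserving salt mass:
Initial salt = 4,290,000×32.87 = 141,012,300
After stage 1: salt = 141,012,300 + 3,450,000×31.07 = 248,203,800; volume = 7,740,000 m³; S = 32.068 ‰
After stage 2: salt = 248,203,800 + 836,000×29.1 = 272,531,400; volume = 8,576,000 m³
S = 272,531,400 / 8,576,000 = 31.7784 ‰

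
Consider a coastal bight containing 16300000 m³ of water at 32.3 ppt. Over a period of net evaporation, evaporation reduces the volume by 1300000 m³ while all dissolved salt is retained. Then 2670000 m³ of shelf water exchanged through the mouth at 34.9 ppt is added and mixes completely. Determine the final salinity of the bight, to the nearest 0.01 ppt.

After evaporation: salt = 16,300,000×32.3 = 526,490,000; volume = 16,300,000 − 1,300,000 = 15,000,000 m³
After mixing: salt = 526,490,000 + 2,670,000×34.9 = 619,673,000; volume = 15,000,000 + 2,670,000 = 17,670,000 m³
S = 619,673,000 / 17,670,000 = 35.0692 ppt

35.07 ppt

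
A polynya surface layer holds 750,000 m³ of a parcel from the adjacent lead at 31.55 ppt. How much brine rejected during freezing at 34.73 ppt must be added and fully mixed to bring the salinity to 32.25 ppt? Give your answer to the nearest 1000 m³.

212000 m³

Salt balance: 750,000×31.55 + V×34.73 = (750,000+V)×32.25
23,662,500 + 34.73V = 24,187,500 + 32.25V
525,000 = 2.48V
V = 211,693.55 m³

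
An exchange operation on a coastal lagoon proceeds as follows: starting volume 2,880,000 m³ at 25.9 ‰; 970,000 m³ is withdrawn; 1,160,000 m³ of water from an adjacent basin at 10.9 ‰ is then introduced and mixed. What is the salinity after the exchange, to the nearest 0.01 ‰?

Remaining after removal: 1,910,000 m³ at 25.9 ‰ (salt = 49,469,000)
After addition: salt = 49,469,000 + 1,160,000×10.9 = 62,113,000; volume = 3,070,000 m³
S = 62,113,000 / 3,070,000 = 20.2322 ‰

20.23 ‰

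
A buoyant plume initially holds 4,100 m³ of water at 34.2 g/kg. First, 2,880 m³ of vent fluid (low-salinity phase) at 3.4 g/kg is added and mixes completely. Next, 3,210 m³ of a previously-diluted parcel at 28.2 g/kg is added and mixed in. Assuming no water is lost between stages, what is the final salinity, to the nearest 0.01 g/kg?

23.60 g/kg

Salt balance:
Initial salt = 4,100×34.2 = 140,220
After stage 1: salt = 140,220 + 2,880×3.4 = 150,012; volume = 6,980 m³; S = 21.492 g/kg
After stage 2: salt = 150,012 + 3,210×28.2 = 240,534; volume = 10,190 m³
S = 240,534 / 10,190 = 23.6049 g/kg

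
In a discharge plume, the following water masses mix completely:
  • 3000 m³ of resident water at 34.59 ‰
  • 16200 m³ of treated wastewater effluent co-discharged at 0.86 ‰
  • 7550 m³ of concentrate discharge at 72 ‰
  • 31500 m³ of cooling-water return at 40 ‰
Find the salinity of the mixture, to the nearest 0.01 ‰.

Conserving salt mass:
salt = 3,000×34.59 + 16,200×0.86 + 7,550×72 + 31,500×40 = 103,770 + 13,932 + 543,600 + 1,260,000 = 1,921,302
volume = 3,000 + 16,200 + 7,550 + 31,500 = 58,250 m³
S = 1,921,302 / 58,250 = 32.9837 ‰

32.98 ‰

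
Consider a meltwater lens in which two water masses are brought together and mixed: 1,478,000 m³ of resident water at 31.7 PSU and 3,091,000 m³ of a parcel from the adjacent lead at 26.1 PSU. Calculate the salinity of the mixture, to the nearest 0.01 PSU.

27.91 PSU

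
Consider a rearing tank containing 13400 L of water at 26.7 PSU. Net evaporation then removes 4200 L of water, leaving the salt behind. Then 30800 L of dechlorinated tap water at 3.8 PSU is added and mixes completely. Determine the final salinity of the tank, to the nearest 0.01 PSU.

After evaporation: salt = 13,400×26.7 = 357,780; volume = 13,400 − 4,200 = 9,200 L
After mixing: salt = 357,780 + 30,800×3.8 = 474,820; volume = 9,200 + 30,800 = 40,000 L
S = 474,820 / 40,000 = 11.8705 PSU

11.87 PSU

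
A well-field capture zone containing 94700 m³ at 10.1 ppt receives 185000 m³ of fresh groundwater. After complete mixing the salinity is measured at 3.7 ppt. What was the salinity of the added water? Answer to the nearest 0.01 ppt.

0.42 ppt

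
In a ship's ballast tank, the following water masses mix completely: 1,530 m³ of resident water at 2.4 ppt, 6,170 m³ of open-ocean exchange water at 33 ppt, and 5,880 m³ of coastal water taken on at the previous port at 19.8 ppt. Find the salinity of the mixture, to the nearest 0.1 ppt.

23.8 ppt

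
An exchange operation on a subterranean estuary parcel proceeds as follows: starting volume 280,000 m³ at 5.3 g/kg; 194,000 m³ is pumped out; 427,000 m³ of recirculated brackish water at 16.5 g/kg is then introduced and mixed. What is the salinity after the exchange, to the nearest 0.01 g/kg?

Remaining after removal: 86,000 m³ at 5.3 g/kg (salt = 455,800)
After addition: salt = 455,800 + 427,000×16.5 = 7,501,300; volume = 513,000 m³
S = 7,501,300 / 513,000 = 14.6224 g/kg

14.62 g/kg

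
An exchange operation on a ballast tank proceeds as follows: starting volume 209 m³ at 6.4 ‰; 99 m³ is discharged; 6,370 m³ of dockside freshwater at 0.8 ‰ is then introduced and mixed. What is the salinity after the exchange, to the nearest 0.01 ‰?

0.90 ‰

Remaining after removal: 110 m³ at 6.4 ‰ (salt = 704)
After addition: salt = 704 + 6,370×0.8 = 5,800; volume = 6,480 m³
S = 5,800 / 6,480 = 0.8951 ‰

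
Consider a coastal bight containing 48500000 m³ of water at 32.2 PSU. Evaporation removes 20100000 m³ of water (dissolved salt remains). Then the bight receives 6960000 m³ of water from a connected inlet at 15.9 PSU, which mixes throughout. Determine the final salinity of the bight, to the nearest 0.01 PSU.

47.30 PSU

After evaporation: salt = 48,500,000×32.2 = 1,561,700,000; volume = 48,500,000 − 20,100,000 = 28,400,000 m³
After mixing: salt = 1,561,700,000 + 6,960,000×15.9 = 1,672,364,000; volume = 28,400,000 + 6,960,000 = 35,360,000 m³
S = 1,672,364,000 / 35,360,000 = 47.2954 PSU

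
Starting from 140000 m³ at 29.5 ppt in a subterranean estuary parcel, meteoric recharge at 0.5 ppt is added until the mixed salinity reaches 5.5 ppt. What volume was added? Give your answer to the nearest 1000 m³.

672000 m³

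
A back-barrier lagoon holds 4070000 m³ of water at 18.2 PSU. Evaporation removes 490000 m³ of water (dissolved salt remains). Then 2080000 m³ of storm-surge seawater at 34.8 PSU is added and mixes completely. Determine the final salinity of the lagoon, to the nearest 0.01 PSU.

25.88 PSU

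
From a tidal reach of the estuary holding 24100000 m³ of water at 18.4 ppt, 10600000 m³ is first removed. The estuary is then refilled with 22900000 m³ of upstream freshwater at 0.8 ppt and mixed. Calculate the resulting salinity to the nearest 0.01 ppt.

Remaining after removal: 13,500,000 m³ at 18.4 ppt (salt = 248,400,000)
After addition: salt = 248,400,000 + 22,900,000×0.8 = 266,720,000; volume = 36,400,000 m³
S = 266,720,000 / 36,400,000 = 7.3275 ppt

7.33 ppt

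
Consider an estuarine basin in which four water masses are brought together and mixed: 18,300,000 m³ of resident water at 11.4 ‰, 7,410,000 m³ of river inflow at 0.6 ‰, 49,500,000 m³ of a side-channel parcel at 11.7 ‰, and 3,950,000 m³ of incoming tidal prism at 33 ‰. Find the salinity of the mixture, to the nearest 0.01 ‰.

Total salt / total volume:
salt = 18,300,000×11.4 + 7,410,000×0.6 + 49,500,000×11.7 + 3,950,000×33 = 208,620,000 + 4,446,000 + 579,150,000 + 130,350,000 = 922,566,000
volume = 18,300,000 + 7,410,000 + 49,500,000 + 3,950,000 = 79,160,000 m³
S = 922,566,000 / 79,160,000 = 11.6544 ‰

11.65 ‰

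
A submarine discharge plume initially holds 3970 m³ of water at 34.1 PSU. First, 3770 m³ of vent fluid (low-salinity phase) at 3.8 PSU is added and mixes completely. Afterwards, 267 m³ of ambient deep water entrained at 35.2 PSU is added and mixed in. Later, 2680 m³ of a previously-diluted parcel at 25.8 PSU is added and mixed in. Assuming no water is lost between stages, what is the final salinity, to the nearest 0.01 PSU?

21.36 PSU

Mass of salt is conserved:
Initial salt = 3,970×34.1 = 135,377
After stage 1: salt = 135,377 + 3,770×3.8 = 149,703; volume = 7,740 m³; S = 19.341 PSU
After stage 2: salt = 149,703 + 267×35.2 = 159,101.4; volume = 8,007 m³; S = 19.87 PSU
After stage 3: salt = 159,101.4 + 2,680×25.8 = 228,245.4; volume = 10,687 m³
S = 228,245.4 / 10,687 = 21.3573 PSU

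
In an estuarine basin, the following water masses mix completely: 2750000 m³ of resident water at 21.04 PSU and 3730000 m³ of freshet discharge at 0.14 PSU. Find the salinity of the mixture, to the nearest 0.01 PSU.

9.01 PSU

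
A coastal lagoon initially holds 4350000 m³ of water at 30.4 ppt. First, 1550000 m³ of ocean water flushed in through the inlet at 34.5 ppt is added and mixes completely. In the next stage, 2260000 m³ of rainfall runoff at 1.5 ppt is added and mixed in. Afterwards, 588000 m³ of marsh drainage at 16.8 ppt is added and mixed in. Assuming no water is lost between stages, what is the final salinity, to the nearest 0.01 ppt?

Weighted by volume,
Initial salt = 4,350,000×30.4 = 132,240,000
After stage 1: salt = 132,240,000 + 1,550,000×34.5 = 185,715,000; volume = 5,900,000 m³; S = 31.477 ppt
After stage 2: salt = 185,715,000 + 2,260,000×1.5 = 189,105,000; volume = 8,160,000 m³; S = 23.175 ppt
After stage 3: salt = 189,105,000 + 588,000×16.8 = 198,983,400; volume = 8,748,000 m³
S = 198,983,400 / 8,748,000 = 22.7462 ppt

22.75 ppt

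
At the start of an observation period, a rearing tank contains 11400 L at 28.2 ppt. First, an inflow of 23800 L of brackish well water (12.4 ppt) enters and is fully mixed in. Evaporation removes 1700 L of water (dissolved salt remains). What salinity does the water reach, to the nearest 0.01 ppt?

18.41 ppt

After mixing: salt = 11,400×28.2 + 23,800×12.4 = 616,600; volume = 35,200 L
After evaporation: salt unchanged = 616,600; volume = 35,200 − 1,700 = 33,500 L
S = 616,600 / 33,500 = 18.406 ppt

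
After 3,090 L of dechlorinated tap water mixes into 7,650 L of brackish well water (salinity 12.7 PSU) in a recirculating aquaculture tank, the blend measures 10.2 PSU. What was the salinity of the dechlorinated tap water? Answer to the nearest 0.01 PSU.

Salt balance: 7,650×12.7 + 3,090×S = 10,740×10.2
97,155 + 3,090·S = 109,548
S = (109,548 − 97,155) / 3,090 = 4.0107 PSU

4.01 PSU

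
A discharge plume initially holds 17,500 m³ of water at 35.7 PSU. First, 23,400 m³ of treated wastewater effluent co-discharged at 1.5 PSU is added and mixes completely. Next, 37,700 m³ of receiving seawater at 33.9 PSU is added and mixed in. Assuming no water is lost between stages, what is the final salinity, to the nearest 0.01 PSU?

24.65 PSU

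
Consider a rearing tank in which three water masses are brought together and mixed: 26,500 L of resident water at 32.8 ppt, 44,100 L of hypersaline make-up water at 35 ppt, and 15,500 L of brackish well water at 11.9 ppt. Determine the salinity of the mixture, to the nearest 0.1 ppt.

Total salt / total volume:
salt = 26,500×32.8 + 44,100×35 + 15,500×11.9 = 869,200 + 1,543,500 + 184,450 = 2,597,150
volume = 26,500 + 44,100 + 15,500 = 86,100 L
S = 2,597,150 / 86,100 = 30.164 ppt

30.2 ppt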